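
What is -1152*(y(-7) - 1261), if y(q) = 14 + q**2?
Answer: 1380096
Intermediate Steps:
-1152*(y(-7) - 1261) = -1152*((14 + (-7)**2) - 1261) = -1152*((14 + 49) - 1261) = -1152*(63 - 1261) = -1152*(-1198) = 1380096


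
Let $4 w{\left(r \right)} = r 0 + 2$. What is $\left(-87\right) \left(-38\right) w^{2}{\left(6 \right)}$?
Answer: $\frac{1653}{2} \approx 826.5$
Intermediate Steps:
$w{\left(r \right)} = \frac{1}{2}$ ($w{\left(r \right)} = \frac{r 0 + 2}{4} = \frac{0 + 2}{4} = \frac{1}{4} \cdot 2 = \frac{1}{2}$)
$\left(-87\right) \left(-38\right) w^{2}{\left(6 \right)} = \frac{\left(-87\right) \left(-38\right)}{4} = 3306 \cdot \frac{1}{4} = \frac{1653}{2}$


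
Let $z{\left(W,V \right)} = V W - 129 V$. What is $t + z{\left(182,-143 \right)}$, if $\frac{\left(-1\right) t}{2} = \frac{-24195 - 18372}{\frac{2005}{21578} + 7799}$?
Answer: $- \frac{181946285483}{24041261} \approx -7568.1$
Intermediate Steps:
$z{\left(W,V \right)} = - 129 V + V W$
$t = \frac{262431636}{24041261}$ ($t = - 2 \frac{-24195 - 18372}{\frac{2005}{21578} + 7799} = - 2 \left(- \frac{42567}{2005 \cdot \frac{1}{21578} + 7799}\right) = - 2 \left(- \frac{42567}{\frac{2005}{21578} + 7799}\right) = - 2 \left(- \frac{42567}{\frac{168288827}{21578}}\right) = - 2 \left(\left(-42567\right) \frac{21578}{168288827}\right) = \left(-2\right) \left(- \frac{131215818}{24041261}\right) = \frac{262431636}{24041261} \approx 10.916$)
$t + z{\left(182,-143 \right)} = \frac{262431636}{24041261} - 143 \left(-129 + 182\right) = \frac{262431636}{24041261} - 7579 = - \frac{181946285483}{24041261}$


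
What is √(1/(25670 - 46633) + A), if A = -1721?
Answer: 2*I*√189072235753/20963 ≈ 41.485*I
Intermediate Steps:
√(1/(25670 - 46633) + A) = √(1/(25670 - 46633) - 1721) = √(1/(-20963) - 1721) = √(-1/20963 - 1721) = √(-36077324/20963) = 2*I*√189072235753/20963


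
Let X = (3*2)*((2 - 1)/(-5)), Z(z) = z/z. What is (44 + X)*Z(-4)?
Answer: 214/5 ≈ 42.800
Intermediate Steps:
Z(z) = 1
X = -6/5 (X = 6*(1*(-⅕)) = 6*(-⅕) = -6/5 ≈ -1.2000)
(44 + X)*Z(-4) = (44 - 6/5)*1 = (214/5)*1 = 214/5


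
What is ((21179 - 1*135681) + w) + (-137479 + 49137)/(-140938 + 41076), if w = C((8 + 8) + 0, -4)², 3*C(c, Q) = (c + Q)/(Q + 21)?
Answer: -1652257051303/14430059 ≈ -1.1450e+5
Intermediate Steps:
C(c, Q) = (Q + c)/(3*(21 + Q)) (C(c, Q) = ((c + Q)/(Q + 21))/3 = ((Q + c)/(21 + Q))/3 = (Q + c)/(3*(21 + Q)))
w = 16/289 (w = ((-4 + ((8 + 8) + 0))/(3*(21 - 4)))² = ((⅓)*(-4 + (16 + 0))/17)² = ((⅓)*(1/17)*(-4 + 16))² = ((⅓)*(1/17)*12)² = (4/17)² = 16/289 ≈ 0.055363)
((21179 - 1*135681) + w) + (-137479 + 49137)/(-140938 + 41076) = ((21179 - 1*135681) + 16/289) + (-137479 + 49137)/(-140938 + 41076) = ((21179 - 135681) + 16/289) - 88342/(-99862) = (-114502 + 16/289) - 88342*(-1/99862) = -33091062/289 + 44171/49931 = -1652257051303/14430059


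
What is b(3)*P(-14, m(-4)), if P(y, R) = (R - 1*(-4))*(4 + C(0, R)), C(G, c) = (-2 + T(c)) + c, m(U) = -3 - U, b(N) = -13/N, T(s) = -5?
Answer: 130/3 ≈ 43.333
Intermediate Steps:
C(G, c) = -7 + c (C(G, c) = (-2 - 5) + c = -7 + c)
P(y, R) = (-3 + R)*(4 + R) (P(y, R) = (R - 1*(-4))*(4 + (-7 + R)) = (R + 4)*(-3 + R) = (4 + R)*(-3 + R) = (-3 + R)*(4 + R))
b(3)*P(-14, m(-4)) = (-13/3)*(-12 + (-3 - 1*(-4)) + (-3 - 1*(-4))²) = (-13*⅓)*(-12 + (-3 + 4) + (-3 + 4)²) = -13*(-12 + 1 + 1²)/3 = -13*(-12 + 1 + 1)/3 = -13/3*(-10) = 130/3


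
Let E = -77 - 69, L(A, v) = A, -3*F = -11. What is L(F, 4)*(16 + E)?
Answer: -1430/3 ≈ -476.67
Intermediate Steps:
F = 11/3 (F = -⅓*(-11) = 11/3 ≈ 3.6667)
E = -146
L(F, 4)*(16 + E) = 11*(16 - 146)/3 = (11/3)*(-130) = -1430/3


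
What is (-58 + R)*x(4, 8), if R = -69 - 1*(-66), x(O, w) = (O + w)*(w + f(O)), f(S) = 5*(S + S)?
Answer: -35136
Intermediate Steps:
f(S) = 10*S (f(S) = 5*(2*S) = 10*S)
x(O, w) = (O + w)*(w + 10*O)
R = -3 (R = -69 + 66 = -3)
(-58 + R)*x(4, 8) = (-58 - 3)*(8² + 10*4² + 11*4*8) = -61*(64 + 10*16 + 352) = -61*(64 + 160 + 352) = -61*576 = -35136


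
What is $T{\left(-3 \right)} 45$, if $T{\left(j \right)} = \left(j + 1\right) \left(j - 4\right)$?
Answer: $630$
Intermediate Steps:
$T{\left(j \right)} = \left(1 + j\right) \left(-4 + j\right)$
$T{\left(-3 \right)} 45 = \left(-4 + \left(-3\right)^{2} - -9\right) 45 = \left(-4 + 9 + 9\right) 45 = 14 \cdot 45 = 630$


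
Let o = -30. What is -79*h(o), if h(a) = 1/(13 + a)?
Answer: 79/17 ≈ 4.6471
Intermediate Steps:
-79*h(o) = -79/(13 - 30) = -79/(-17) = -79*(-1/17) = 79/17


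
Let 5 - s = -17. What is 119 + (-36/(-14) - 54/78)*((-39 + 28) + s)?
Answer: 12710/91 ≈ 139.67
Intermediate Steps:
s = 22 (s = 5 - 1*(-17) = 5 + 17 = 22)
119 + (-36/(-14) - 54/78)*((-39 + 28) + s) = 119 + (-36/(-14) - 54/78)*((-39 + 28) + 22) = 119 + (-36*(-1/14) - 54*1/78)*(-11 + 22) = 119 + (18/7 - 9/13)*11 = 119 + (171/91)*11 = 119 + 1881/91 = 12710/91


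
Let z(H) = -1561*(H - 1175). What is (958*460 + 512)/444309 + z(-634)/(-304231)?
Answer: -373479080663/45057523793 ≈ -8.2889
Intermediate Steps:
z(H) = 1834175 - 1561*H (z(H) = -1561*(-1175 + H) = 1834175 - 1561*H)
(958*460 + 512)/444309 + z(-634)/(-304231) = (958*460 + 512)/444309 + (1834175 - 1561*(-634))/(-304231) = (440680 + 512)*(1/444309) + (1834175 + 989674)*(-1/304231) = 441192*(1/444309) + 2823849*(-1/304231) = 147064/148103 - 2823849/304231 = -373479080663/45057523793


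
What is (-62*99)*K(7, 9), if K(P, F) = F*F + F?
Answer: -552420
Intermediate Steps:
K(P, F) = F + F² (K(P, F) = F² + F = F + F²)
(-62*99)*K(7, 9) = (-62*99)*(9*(1 + 9)) = -55242*10 = -6138*90 = -552420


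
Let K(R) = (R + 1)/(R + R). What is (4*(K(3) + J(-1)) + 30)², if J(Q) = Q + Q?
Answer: 5476/9 ≈ 608.44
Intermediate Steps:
K(R) = (1 + R)/(2*R) (K(R) = (1 + R)/((2*R)) = (1 + R)*(1/(2*R)) = (1 + R)/(2*R))
J(Q) = 2*Q
(4*(K(3) + J(-1)) + 30)² = (4*((½)*(1 + 3)/3 + 2*(-1)) + 30)² = (4*((½)*(⅓)*4 - 2) + 30)² = (4*(⅔ - 2) + 30)² = (4*(-4/3) + 30)² = (-16/3 + 30)² = (74/3)² = 5476/9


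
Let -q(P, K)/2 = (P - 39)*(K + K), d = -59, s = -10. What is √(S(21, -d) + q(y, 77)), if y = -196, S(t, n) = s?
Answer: √72370 ≈ 269.02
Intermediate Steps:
S(t, n) = -10
q(P, K) = -4*K*(-39 + P) (q(P, K) = -2*(P - 39)*(K + K) = -2*(-39 + P)*2*K = -4*K*(-39 + P))
√(S(21, -d) + q(y, 77)) = √(-10 + 4*77*(39 - 1*(-196))) = √(-10 + 4*77*(39 + 196)) = √(-10 + 4*77*235) = √(-10 + 72380) = √72370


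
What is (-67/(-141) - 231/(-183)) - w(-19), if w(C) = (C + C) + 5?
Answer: 298777/8601 ≈ 34.737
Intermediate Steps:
w(C) = 5 + 2*C (w(C) = 2*C + 5 = 5 + 2*C)
(-67/(-141) - 231/(-183)) - w(-19) = (-67/(-141) - 231/(-183)) - (5 + 2*(-19)) = (-67*(-1/141) - 231*(-1/183)) - (5 - 38) = (67/141 + 77/61) - 1*(-33) = 14944/8601 + 33 = 298777/8601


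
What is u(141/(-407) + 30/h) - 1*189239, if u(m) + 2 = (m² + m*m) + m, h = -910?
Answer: -259589455455445/1371739369 ≈ -1.8924e+5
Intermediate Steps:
u(m) = -2 + m + 2*m² (u(m) = -2 + ((m² + m*m) + m) = -2 + ((m² + m²) + m) = -2 + (2*m² + m) = -2 + (m + 2*m²) = -2 + m + 2*m²)
u(141/(-407) + 30/h) - 1*189239 = (-2 + (141/(-407) + 30/(-910)) + 2*(141/(-407) + 30/(-910))²) - 1*189239 = (-2 + (141*(-1/407) + 30*(-1/910)) + 2*(141*(-1/407) + 30*(-1/910))²) - 189239 = (-2 + (-141/407 - 3/91) + 2*(-141/407 - 3/91)²) - 189239 = (-2 - 14052/37037 + 2*(-14052/37037)²) - 189239 = (-2 - 14052/37037 + 2*(197458704/1371739369)) - 189239 = (-2 - 14052/37037 + 394917408/1371739369) - 189239 = -2869005254/1371739369 - 189239 = -259589455455445/1371739369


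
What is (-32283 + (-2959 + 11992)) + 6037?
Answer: -17213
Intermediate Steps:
(-32283 + (-2959 + 11992)) + 6037 = (-32283 + 9033) + 6037 = -23250 + 6037 = -17213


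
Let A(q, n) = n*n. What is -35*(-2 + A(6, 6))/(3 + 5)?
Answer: -595/4 ≈ -148.75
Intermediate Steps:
A(q, n) = n**2
-35*(-2 + A(6, 6))/(3 + 5) = -35*(-2 + 6**2)/(3 + 5) = -35*(-2 + 36)/8 = -1190/8 = -35*17/4 = -595/4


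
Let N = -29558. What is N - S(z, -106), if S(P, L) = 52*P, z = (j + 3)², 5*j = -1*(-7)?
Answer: -764118/25 ≈ -30565.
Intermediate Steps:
j = 7/5 (j = (-1*(-7))/5 = (⅕)*7 = 7/5 ≈ 1.4000)
z = 484/25 (z = (7/5 + 3)² = (22/5)² = 484/25 ≈ 19.360)
N - S(z, -106) = -29558 - 52*484/25 = -29558 - 1*25168/25 = -29558 - 25168/25 = -764118/25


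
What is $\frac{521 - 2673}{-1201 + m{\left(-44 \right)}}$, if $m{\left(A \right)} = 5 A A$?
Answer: $- \frac{2152}{8479} \approx -0.2538$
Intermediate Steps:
$m{\left(A \right)} = 5 A^{2}$
$\frac{521 - 2673}{-1201 + m{\left(-44 \right)}} = \frac{521 - 2673}{-1201 + 5 \left(-44\right)^{2}} = - \frac{2152}{-1201 + 5 \cdot 1936} = - \frac{2152}{-1201 + 9680} = - \frac{2152}{8479}$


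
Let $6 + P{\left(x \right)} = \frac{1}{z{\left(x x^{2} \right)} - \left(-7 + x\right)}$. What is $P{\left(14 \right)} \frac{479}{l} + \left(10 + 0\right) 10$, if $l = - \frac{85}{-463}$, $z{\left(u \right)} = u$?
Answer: $- \frac{3618535617}{232645} \approx -15554.0$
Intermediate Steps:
$l = \frac{85}{463}$ ($l = \left(-85\right) \left(- \frac{1}{463}\right) = \frac{85}{463} \approx 0.18359$)
$P{\left(x \right)} = -6 + \frac{1}{7 + x^{3} - x}$ ($P{\left(x \right)} = -6 + \frac{1}{x x^{2} - \left(-7 + x\right)} = -6 + \frac{1}{x^{3} - \left(-7 + x\right)} = -6 + \frac{1}{7 + x^{3} - x}$)
$P{\left(14 \right)} \frac{479}{l} + \left(10 + 0\right) 10 = \frac{-41 - 6 \cdot 14^{3} + 6 \cdot 14}{7 + 14^{3} - 14} \frac{479}{\frac{85}{463}} + \left(10 + 0\right) 10 = \frac{-41 - 16464 + 84}{7 + 2744 - 14} \cdot 479 \cdot \frac{463}{85} + 10 \cdot 10 = \frac{-41 - 16464 + 84}{2737} \cdot \frac{221777}{85} + 100 = \frac{1}{2737} \left(-16421\right) \frac{221777}{85} + 100 = \left(- \frac{16421}{2737}\right) \frac{221777}{85} + 100 = - \frac{3641800117}{232645} + 100 = - \frac{3618535617}{232645}$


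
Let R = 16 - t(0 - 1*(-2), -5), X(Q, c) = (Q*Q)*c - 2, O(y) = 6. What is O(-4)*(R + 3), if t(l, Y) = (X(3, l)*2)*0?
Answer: 114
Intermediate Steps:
X(Q, c) = -2 + c*Q**2 (X(Q, c) = Q**2*c - 2 = c*Q**2 - 2 = -2 + c*Q**2)
t(l, Y) = 0 (t(l, Y) = ((-2 + l*3**2)*2)*0 = ((-2 + l*9)*2)*0 = ((-2 + 9*l)*2)*0 = (-4 + 18*l)*0 = 0)
R = 16 (R = 16 - 1*0 = 16 + 0 = 16)
O(-4)*(R + 3) = 6*(16 + 3) = 6*19 = 114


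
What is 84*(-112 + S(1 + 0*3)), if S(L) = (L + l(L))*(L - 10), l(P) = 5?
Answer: -13944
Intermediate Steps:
S(L) = (-10 + L)*(5 + L) (S(L) = (L + 5)*(L - 10) = (5 + L)*(-10 + L) = (-10 + L)*(5 + L))
84*(-112 + S(1 + 0*3)) = 84*(-112 + (-50 + (1 + 0*3)² - 5*(1 + 0*3))) = 84*(-112 + (-50 + (1 + 0)² - 5*(1 + 0))) = 84*(-112 + (-50 + 1² - 5*1)) = 84*(-112 + (-50 + 1 - 5)) = 84*(-112 - 54) = 84*(-166) = -13944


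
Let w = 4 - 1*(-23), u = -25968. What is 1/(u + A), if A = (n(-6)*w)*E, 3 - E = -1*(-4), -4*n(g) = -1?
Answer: -4/103899 ≈ -3.8499e-5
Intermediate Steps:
n(g) = ¼ (n(g) = -¼*(-1) = ¼)
w = 27 (w = 4 + 23 = 27)
E = -1 (E = 3 - (-1)*(-4) = 3 - 1*4 = 3 - 4 = -1)
A = -27/4 (A = ((¼)*27)*(-1) = (27/4)*(-1) = -27/4 ≈ -6.7500)
1/(u + A) = 1/(-25968 - 27/4) = 1/(-103899/4) = -4/103899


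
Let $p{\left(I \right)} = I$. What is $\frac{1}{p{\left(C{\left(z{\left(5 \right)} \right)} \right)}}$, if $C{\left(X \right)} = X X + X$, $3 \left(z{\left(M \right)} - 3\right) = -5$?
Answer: $\frac{9}{28} \approx 0.32143$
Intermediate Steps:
$z{\left(M \right)} = \frac{4}{3}$ ($z{\left(M \right)} = 3 + \frac{1}{3} \left(-5\right) = 3 - \frac{5}{3} = \frac{4}{3}$)
$C{\left(X \right)} = X + X^{2}$ ($C{\left(X \right)} = X^{2} + X = X + X^{2}$)
$\frac{1}{p{\left(C{\left(z{\left(5 \right)} \right)} \right)}} = \frac{1}{\frac{4}{3} \left(1 + \frac{4}{3}\right)} = \frac{1}{\frac{4}{3} \cdot \frac{7}{3}} = \frac{1}{\frac{28}{9}} = \frac{9}{28}$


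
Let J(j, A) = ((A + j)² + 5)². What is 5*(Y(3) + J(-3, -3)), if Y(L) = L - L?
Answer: 8405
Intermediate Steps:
Y(L) = 0
J(j, A) = (5 + (A + j)²)²
5*(Y(3) + J(-3, -3)) = 5*(0 + (5 + (-3 - 3)²)²) = 5*(0 + (5 + (-6)²)²) = 5*(0 + (5 + 36)²) = 5*(0 + 41²) = 5*(0 + 1681) = 5*1681 = 8405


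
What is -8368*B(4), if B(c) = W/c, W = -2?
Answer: 4184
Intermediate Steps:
B(c) = -2/c
-8368*B(4) = -(-16736)/4 = -8368*(-1/2) = 4184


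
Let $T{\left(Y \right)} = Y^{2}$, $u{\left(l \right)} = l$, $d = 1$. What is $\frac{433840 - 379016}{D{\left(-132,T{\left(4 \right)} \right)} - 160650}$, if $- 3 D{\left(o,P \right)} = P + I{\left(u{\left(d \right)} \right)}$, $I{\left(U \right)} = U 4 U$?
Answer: $- \frac{82236}{240985} \approx -0.34125$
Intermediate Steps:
$I{\left(U \right)} = 4 U^{2}$ ($I{\left(U \right)} = 4 U U = 4 U^{2}$)
$D{\left(o,P \right)} = - \frac{4}{3} - \frac{P}{3}$ ($D{\left(o,P \right)} = - \frac{P + 4 \cdot 1^{2}}{3} = - \frac{P + 4 \cdot 1}{3} = - \frac{P + 4}{3} = - \frac{4 + P}{3} = - \frac{4}{3} - \frac{P}{3}$)
$\frac{433840 - 379016}{D{\left(-132,T{\left(4 \right)} \right)} - 160650} = \frac{433840 - 379016}{\left(- \frac{4}{3} - \frac{4^{2}}{3}\right) - 160650} = \frac{54824}{\left(- \frac{4}{3} - \frac{16}{3}\right) - 160650} = \frac{54824}{- \frac{20}{3} - 160650} = \frac{54824}{- \frac{481970}{3}} = 54824 \left(- \frac{3}{481970}\right) = - \frac{82236}{240985}$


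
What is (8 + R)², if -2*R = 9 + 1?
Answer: 9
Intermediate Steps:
R = -5 (R = -(9 + 1)/2 = -½*10 = -5)
(8 + R)² = (8 - 5)² = 3² = 9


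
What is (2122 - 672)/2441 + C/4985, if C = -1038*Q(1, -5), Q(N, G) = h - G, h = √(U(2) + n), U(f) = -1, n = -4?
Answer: -1088108/2433677 - 1038*I*√5/4985 ≈ -0.4471 - 0.4656*I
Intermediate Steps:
h = I*√5 (h = √(-1 - 4) = √(-5) = I*√5 ≈ 2.2361*I)
Q(N, G) = -G + I*√5 (Q(N, G) = I*√5 - G = -G + I*√5)
C = -5190 - 1038*I*√5 (C = -1038*(-1*(-5) + I*√5) = -1038*(5 + I*√5) = -5190 - 1038*I*√5 ≈ -5190.0 - 2321.0*I)
(2122 - 672)/2441 + C/4985 = (2122 - 672)/2441 + (-5190 - 1038*I*√5)/4985 = 1450*(1/2441) + (-5190 - 1038*I*√5)*(1/4985) = 1450/2441 + (-1038/997 - 1038*I*√5/4985) = -1088108/2433677 - 1038*I*√5/4985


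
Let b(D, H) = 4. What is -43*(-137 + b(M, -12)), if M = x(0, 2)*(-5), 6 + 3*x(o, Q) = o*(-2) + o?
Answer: 5719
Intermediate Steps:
x(o, Q) = -2 - o/3 (x(o, Q) = -2 + (o*(-2) + o)/3 = -2 + (-2*o + o)/3 = -2 + (-o)/3 = -2 - o/3)
M = 10 (M = (-2 - ⅓*0)*(-5) = (-2 + 0)*(-5) = -2*(-5) = 10)
-43*(-137 + b(M, -12)) = -43*(-137 + 4) = -43*(-133) = 5719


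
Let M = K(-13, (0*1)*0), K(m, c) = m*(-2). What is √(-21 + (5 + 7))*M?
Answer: 78*I ≈ 78.0*I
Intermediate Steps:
K(m, c) = -2*m
M = 26 (M = -2*(-13) = 26)
√(-21 + (5 + 7))*M = √(-21 + (5 + 7))*26 = √(-21 + 12)*26 = √(-9)*26 = (3*I)*26 = 78*I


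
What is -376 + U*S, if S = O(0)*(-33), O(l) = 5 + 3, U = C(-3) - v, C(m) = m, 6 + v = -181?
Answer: -48952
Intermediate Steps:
v = -187 (v = -6 - 181 = -187)
U = 184 (U = -3 - 1*(-187) = -3 + 187 = 184)
O(l) = 8
S = -264 (S = 8*(-33) = -264)
-376 + U*S = -376 + 184*(-264) = -376 - 48576 = -48952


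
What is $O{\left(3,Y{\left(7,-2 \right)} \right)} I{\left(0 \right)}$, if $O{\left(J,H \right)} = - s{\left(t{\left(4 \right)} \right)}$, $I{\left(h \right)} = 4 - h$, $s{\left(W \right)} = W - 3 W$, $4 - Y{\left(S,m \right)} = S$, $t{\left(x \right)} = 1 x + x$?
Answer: $64$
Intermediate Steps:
$t{\left(x \right)} = 2 x$ ($t{\left(x \right)} = x + x = 2 x$)
$Y{\left(S,m \right)} = 4 - S$
$s{\left(W \right)} = - 2 W$
$O{\left(J,H \right)} = 16$ ($O{\left(J,H \right)} = - \left(-2\right) 2 \cdot 4 = - \left(-2\right) 8 = \left(-1\right) \left(-16\right) = 16$)
$O{\left(3,Y{\left(7,-2 \right)} \right)} I{\left(0 \right)} = 16 \left(4 - 0\right) = 16 \left(4 + 0\right) = 16 \cdot 4 = 64$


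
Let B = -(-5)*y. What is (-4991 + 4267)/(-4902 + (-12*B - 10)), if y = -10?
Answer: 181/1078 ≈ 0.16790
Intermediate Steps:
B = -50 (B = -(-5)*(-10) = -1*50 = -50)
(-4991 + 4267)/(-4902 + (-12*B - 10)) = (-4991 + 4267)/(-4902 + (-12*(-50) - 10)) = -724/(-4902 + (600 - 10)) = -724/(-4902 + 590) = -724/(-4312) = -724*(-1/4312) = 181/1078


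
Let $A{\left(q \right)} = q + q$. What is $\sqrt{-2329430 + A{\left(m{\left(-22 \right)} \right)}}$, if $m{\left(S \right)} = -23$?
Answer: $2 i \sqrt{582369} \approx 1526.3 i$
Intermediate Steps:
$A{\left(q \right)} = 2 q$
$\sqrt{-2329430 + A{\left(m{\left(-22 \right)} \right)}} = \sqrt{-2329430 + 2 \left(-23\right)} = \sqrt{-2329430 - 46} = \sqrt{-2329476} = 2 i \sqrt{582369}$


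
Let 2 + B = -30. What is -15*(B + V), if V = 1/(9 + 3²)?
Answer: 2875/6 ≈ 479.17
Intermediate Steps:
V = 1/18 (V = 1/(9 + 9) = 1/18 ≈ 0.055556)
B = -32 (B = -2 - 30 = -32)
-15*(B + V) = -15*(-32 + 1/18) = -15*(-575/18) = 2875/6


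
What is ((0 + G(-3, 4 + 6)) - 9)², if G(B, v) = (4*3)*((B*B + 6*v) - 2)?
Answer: 632025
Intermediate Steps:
G(B, v) = -24 + 12*B² + 72*v (G(B, v) = 12*((B² + 6*v) - 2) = 12*(-2 + B² + 6*v) = -24 + 12*B² + 72*v)
((0 + G(-3, 4 + 6)) - 9)² = ((0 + (-24 + 12*(-3)² + 72*(4 + 6))) - 9)² = ((0 + (-24 + 12*9 + 72*10)) - 9)² = ((0 + (-24 + 108 + 720)) - 9)² = ((0 + 804) - 9)² = (804 - 9)² = 795² = 632025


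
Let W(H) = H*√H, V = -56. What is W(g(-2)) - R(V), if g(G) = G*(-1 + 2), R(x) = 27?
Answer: -27 - 2*I*√2 ≈ -27.0 - 2.8284*I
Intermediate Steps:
g(G) = G (g(G) = G*1 = G)
W(H) = H^(3/2)
W(g(-2)) - R(V) = (-2)^(3/2) - 1*27 = -2*I*√2 - 27 = -27 - 2*I*√2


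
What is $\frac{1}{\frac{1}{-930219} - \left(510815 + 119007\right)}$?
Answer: $- \frac{930219}{585872391019} \approx -1.5878 \cdot 10^{-6}$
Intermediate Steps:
$\frac{1}{\frac{1}{-930219} - \left(510815 + 119007\right)} = \frac{1}{- \frac{1}{930219} - 629822} = \frac{1}{- \frac{585872391019}{930219}} = - \frac{930219}{585872391019}$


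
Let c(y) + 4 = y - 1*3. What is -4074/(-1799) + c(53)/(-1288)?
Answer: 16039/7196 ≈ 2.2289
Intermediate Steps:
c(y) = -7 + y (c(y) = -4 + (y - 1*3) = -4 + (y - 3) = -4 + (-3 + y) = -7 + y)
-4074/(-1799) + c(53)/(-1288) = -4074/(-1799) + (-7 + 53)/(-1288) = -4074*(-1/1799) + 46*(-1/1288) = 582/257 - 1/28 = 16039/7196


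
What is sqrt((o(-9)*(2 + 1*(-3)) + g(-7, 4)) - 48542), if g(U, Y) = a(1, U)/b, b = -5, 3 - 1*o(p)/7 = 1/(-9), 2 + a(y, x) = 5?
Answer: I*sqrt(10926985)/15 ≈ 220.37*I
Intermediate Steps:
a(y, x) = 3 (a(y, x) = -2 + 5 = 3)
o(p) = 196/9 (o(p) = 21 - 7/(-9) = 21 - 7*(-1/9) = 21 + 7/9 = 196/9)
g(U, Y) = -3/5 (g(U, Y) = 3/(-5) = 3*(-1/5) = -3/5)
sqrt((o(-9)*(2 + 1*(-3)) + g(-7, 4)) - 48542) = sqrt((196*(2 + 1*(-3))/9 - 3/5) - 48542) = sqrt((196*(2 - 3)/9 - 3/5) - 48542) = sqrt(((196/9)*(-1) - 3/5) - 48542) = sqrt((-196/9 - 3/5) - 48542) = sqrt(-1007/45 - 48542) = sqrt(-2185397/45) = I*sqrt(10926985)/15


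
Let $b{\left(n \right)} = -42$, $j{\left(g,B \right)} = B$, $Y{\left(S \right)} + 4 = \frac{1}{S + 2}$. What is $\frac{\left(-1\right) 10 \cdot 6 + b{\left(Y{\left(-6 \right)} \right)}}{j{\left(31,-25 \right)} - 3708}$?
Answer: $\frac{102}{3733} \approx 0.027324$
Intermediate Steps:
$Y{\left(S \right)} = -4 + \frac{1}{2 + S}$ ($Y{\left(S \right)} = -4 + \frac{1}{S + 2} = -4 + \frac{1}{2 + S}$)
$\frac{\left(-1\right) 10 \cdot 6 + b{\left(Y{\left(-6 \right)} \right)}}{j{\left(31,-25 \right)} - 3708} = \frac{\left(-1\right) 10 \cdot 6 - 42}{-25 - 3708} = \frac{\left(-10\right) 6 - 42}{-3733} = \left(-60 - 42\right) \left(- \frac{1}{3733}\right) = \left(-102\right) \left(- \frac{1}{3733}\right) = \frac{102}{3733}$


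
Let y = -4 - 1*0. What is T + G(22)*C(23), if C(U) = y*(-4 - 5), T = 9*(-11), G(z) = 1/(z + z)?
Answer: -1080/11 ≈ -98.182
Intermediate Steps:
G(z) = 1/(2*z)
y = -4 (y = -4 + 0 = -4)
T = -99
C(U) = 36 (C(U) = -4*(-4 - 5) = -4*(-9) = 36)
T + G(22)*C(23) = -99 + ((½)/22)*36 = -99 + ((½)*(1/22))*36 = -99 + (1/44)*36 = -99 + 9/11 = -1080/11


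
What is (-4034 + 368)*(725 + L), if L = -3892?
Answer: 11610222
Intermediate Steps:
(-4034 + 368)*(725 + L) = (-4034 + 368)*(725 - 3892) = -3666*(-3167) = 11610222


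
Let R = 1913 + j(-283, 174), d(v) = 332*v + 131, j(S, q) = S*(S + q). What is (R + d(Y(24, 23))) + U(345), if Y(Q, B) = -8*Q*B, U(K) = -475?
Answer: -1433696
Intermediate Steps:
Y(Q, B) = -8*B*Q
d(v) = 131 + 332*v
R = 32760 (R = 1913 - 283*(-283 + 174) = 1913 - 283*(-109) = 1913 + 30847 = 32760)
(R + d(Y(24, 23))) + U(345) = (32760 + (131 + 332*(-8*23*24))) - 475 = (32760 + (131 + 332*(-4416))) - 475 = (32760 + (131 - 1466112)) - 475 = (32760 - 1465981) - 475 = -1433221 - 475 = -1433696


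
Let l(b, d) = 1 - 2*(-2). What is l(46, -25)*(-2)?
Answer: -10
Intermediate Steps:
l(b, d) = 5 (l(b, d) = 1 + 4 = 5)
l(46, -25)*(-2) = 5*(-2) = -10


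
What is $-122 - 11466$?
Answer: $-11588$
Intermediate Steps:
$-122 - 11466 = -11588$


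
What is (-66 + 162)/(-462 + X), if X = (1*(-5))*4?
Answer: -48/241 ≈ -0.19917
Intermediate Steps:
X = -20 (X = -5*4 = -20)
(-66 + 162)/(-462 + X) = (-66 + 162)/(-462 - 20) = 96/(-482) = 96*(-1/482) = -48/241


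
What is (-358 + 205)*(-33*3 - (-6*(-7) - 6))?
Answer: 20655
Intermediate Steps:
(-358 + 205)*(-33*3 - (-6*(-7) - 6)) = -153*(-99 - (42 - 6)) = -153*(-99 - 1*36) = -153*(-99 - 36) = -153*(-135) = 20655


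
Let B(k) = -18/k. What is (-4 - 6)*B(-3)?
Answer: -60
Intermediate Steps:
(-4 - 6)*B(-3) = (-4 - 6)*(-18/(-3)) = -(-180)*(-1)/3 = -10*6 = -60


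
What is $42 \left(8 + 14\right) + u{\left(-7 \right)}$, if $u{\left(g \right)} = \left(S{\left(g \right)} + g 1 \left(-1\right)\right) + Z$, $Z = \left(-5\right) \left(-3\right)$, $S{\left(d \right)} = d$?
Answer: $939$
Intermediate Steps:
$Z = 15$
$u{\left(g \right)} = 15$ ($u{\left(g \right)} = \left(g + g 1 \left(-1\right)\right) + 15 = \left(g + g \left(-1\right)\right) + 15 = \left(g - g\right) + 15 = 0 + 15 = 15$)
$42 \left(8 + 14\right) + u{\left(-7 \right)} = 42 \left(8 + 14\right) + 15 = 42 \cdot 22 + 15 = 924 + 15 = 939$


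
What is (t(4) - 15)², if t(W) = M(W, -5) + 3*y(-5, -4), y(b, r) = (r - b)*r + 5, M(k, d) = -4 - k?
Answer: 400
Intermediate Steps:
y(b, r) = 5 + r*(r - b) (y(b, r) = r*(r - b) + 5 = 5 + r*(r - b))
t(W) = -1 - W (t(W) = (-4 - W) + 3*(5 + (-4)² - 1*(-5)*(-4)) = (-4 - W) + 3*(5 + 16 - 20) = (-4 - W) + 3*1 = (-4 - W) + 3 = -1 - W)
(t(4) - 15)² = ((-1 - 1*4) - 15)² = ((-1 - 4) - 15)² = (-5 - 15)² = (-20)² = 400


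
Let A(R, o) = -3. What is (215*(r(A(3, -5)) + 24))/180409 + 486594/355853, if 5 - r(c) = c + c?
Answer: 90463730771/64199083877 ≈ 1.4091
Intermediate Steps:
r(c) = 5 - 2*c (r(c) = 5 - (c + c) = 5 - 2*c)
(215*(r(A(3, -5)) + 24))/180409 + 486594/355853 = (215*((5 - 2*(-3)) + 24))/180409 + 486594/355853 = (215*((5 + 6) + 24))*(1/180409) + 486594*(1/355853) = (215*(11 + 24))*(1/180409) + 486594/355853 = (215*35)*(1/180409) + 486594/355853 = 7525*(1/180409) + 486594/355853 = 7525/180409 + 486594/355853 = 90463730771/64199083877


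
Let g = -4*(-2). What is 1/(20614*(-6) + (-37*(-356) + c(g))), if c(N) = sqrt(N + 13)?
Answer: -110512/12212902123 - sqrt(21)/12212902123 ≈ -9.0492e-6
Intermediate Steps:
g = 8
c(N) = sqrt(13 + N)
1/(20614*(-6) + (-37*(-356) + c(g))) = 1/(20614*(-6) + (-37*(-356) + sqrt(13 + 8))) = 1/(-123684 + (13172 + sqrt(21))) = 1/(-110512 + sqrt(21))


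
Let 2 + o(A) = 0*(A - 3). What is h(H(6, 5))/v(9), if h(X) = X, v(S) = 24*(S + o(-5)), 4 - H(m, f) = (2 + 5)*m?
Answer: -19/84 ≈ -0.22619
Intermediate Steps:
o(A) = -2 (o(A) = -2 + 0*(A - 3) = -2 + 0*(-3 + A) = -2 + 0 = -2)
H(m, f) = 4 - 7*m (H(m, f) = 4 - (2 + 5)*m = 4 - 7*m)
v(S) = -48 + 24*S (v(S) = 24*(S - 2) = 24*(-2 + S) = -48 + 24*S)
h(H(6, 5))/v(9) = (4 - 7*6)/(-48 + 24*9) = (4 - 42)/(-48 + 216) = -38/168 = -38*1/168 = -19/84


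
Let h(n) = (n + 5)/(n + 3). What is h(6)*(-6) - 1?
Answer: -25/3 ≈ -8.3333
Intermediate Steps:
h(n) = (5 + n)/(3 + n)
h(6)*(-6) - 1 = ((5 + 6)/(3 + 6))*(-6) - 1 = (11/9)*(-6) - 1 = -22/3 - 1 = -25/3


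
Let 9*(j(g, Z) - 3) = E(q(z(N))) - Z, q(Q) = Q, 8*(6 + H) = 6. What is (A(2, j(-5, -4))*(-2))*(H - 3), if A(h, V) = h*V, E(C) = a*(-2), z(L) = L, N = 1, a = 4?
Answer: 253/3 ≈ 84.333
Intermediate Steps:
H = -21/4 (H = -6 + (1/8)*6 = -6 + 3/4 = -21/4 ≈ -5.2500)
E(C) = -8 (E(C) = 4*(-2) = -8)
j(g, Z) = 19/9 - Z/9 (j(g, Z) = 3 + (-8 - Z)/9 = 3 + (-8/9 - Z/9) = 19/9 - Z/9)
A(h, V) = V*h
(A(2, j(-5, -4))*(-2))*(H - 3) = (((19/9 - 1/9*(-4))*2)*(-2))*(-21/4 - 3) = (((19/9 + 4/9)*2)*(-2))*(-33/4) = (((23/9)*2)*(-2))*(-33/4) = ((46/9)*(-2))*(-33/4) = -92/9*(-33/4) = 253/3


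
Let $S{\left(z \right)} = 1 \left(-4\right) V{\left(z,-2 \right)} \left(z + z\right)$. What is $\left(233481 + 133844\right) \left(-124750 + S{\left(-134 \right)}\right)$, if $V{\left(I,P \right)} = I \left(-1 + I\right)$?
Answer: $7077518922250$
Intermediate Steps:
$S{\left(z \right)} = - 8 z^{2} \left(-1 + z\right)$ ($S{\left(z \right)} = 1 \left(-4\right) z \left(-1 + z\right) \left(z + z\right) = - 4 z \left(-1 + z\right) 2 z = - 8 z^{2} \left(-1 + z\right)$)
$\left(233481 + 133844\right) \left(-124750 + S{\left(-134 \right)}\right) = \left(233481 + 133844\right) \left(-124750 + 8 \left(-134\right)^{2} \left(1 - -134\right)\right) = 367325 \left(-124750 + 8 \cdot 17956 \left(1 + 134\right)\right) = 367325 \left(-124750 + 8 \cdot 17956 \cdot 135\right) = 367325 \left(-124750 + 19392480\right) = 367325 \cdot 19267730 = 7077518922250$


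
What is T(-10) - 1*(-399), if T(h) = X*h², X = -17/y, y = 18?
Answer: 2741/9 ≈ 304.56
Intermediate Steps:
X = -17/18 ≈ -0.94444
T(h) = -17*h²/18
T(-10) - 1*(-399) = -17/18*(-10)² - 1*(-399) = -17/18*100 + 399 = -850/9 + 399 = 2741/9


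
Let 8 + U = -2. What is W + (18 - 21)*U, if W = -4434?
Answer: -4404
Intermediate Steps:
U = -10 (U = -8 - 2 = -10)
W + (18 - 21)*U = -4434 + (18 - 21)*(-10) = -4434 - 3*(-10) = -4434 + 30 = -4404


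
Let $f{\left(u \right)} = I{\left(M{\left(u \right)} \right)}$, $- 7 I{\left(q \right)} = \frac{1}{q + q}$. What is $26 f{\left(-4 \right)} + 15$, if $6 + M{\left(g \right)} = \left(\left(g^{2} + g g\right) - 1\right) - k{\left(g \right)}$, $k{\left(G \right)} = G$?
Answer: $\frac{3032}{203} \approx 14.936$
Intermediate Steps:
$M{\left(g \right)} = -7 - g + 2 g^{2}$ ($M{\left(g \right)} = -6 - \left(1 + g - g^{2} - g g\right) = -6 - \left(1 + g - 2 g^{2}\right) = -7 - g + 2 g^{2}$)
$I{\left(q \right)} = - \frac{1}{14 q}$ ($I{\left(q \right)} = - \frac{1}{7 \left(q + q\right)} = - \frac{1}{7 \cdot 2 q} = - \frac{\frac{1}{2} \frac{1}{q}}{7} = - \frac{1}{14 q}$)
$f{\left(u \right)} = - \frac{1}{14 \left(-7 - u + 2 u^{2}\right)}$
$26 f{\left(-4 \right)} + 15 = 26 \frac{1}{14 \left(7 - 4 - 2 \left(-4\right)^{2}\right)} + 15 = 26 \frac{1}{14 \left(7 - 4 - 32\right)} + 15 = 26 \frac{1}{14 \left(-29\right)} + 15 = 26 \cdot \frac{1}{14} \left(- \frac{1}{29}\right) + 15 = 26 \left(- \frac{1}{406}\right) + 15 = - \frac{13}{203} + 15 = \frac{3032}{203}$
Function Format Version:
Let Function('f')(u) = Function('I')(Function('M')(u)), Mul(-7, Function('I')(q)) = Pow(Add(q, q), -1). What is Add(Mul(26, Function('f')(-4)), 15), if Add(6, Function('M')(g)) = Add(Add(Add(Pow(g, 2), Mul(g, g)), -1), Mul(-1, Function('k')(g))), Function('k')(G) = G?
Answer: Rational(3032, 203) ≈ 14.936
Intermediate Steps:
Function('M')(g) = Add(-7, Mul(-1, g), Mul(2, Pow(g, 2))) (Function('M')(g) = Add(-6, Add(Add(Add(Pow(g, 2), Mul(g, g)), -1), Mul(-1, g))) = Add(-6, Add(Add(Add(Pow(g, 2), Pow(g, 2)), -1), Mul(-1, g))) = Add(-6, Add(Add(Mul(2, Pow(g, 2)), -1), Mul(-1, g))) = Add(-6, Add(Add(-1, Mul(2, Pow(g, 2))), Mul(-1, g))) = Add(-6, Add(-1, Mul(-1, g), Mul(2, Pow(g, 2)))) = Add(-7, Mul(-1, g), Mul(2, Pow(g, 2))))
Function('I')(q) = Mul(Rational(-1, 14), Pow(q, -1)) (Function('I')(q) = Mul(Rational(-1, 7), Pow(Add(q, q), -1)) = Mul(Rational(-1, 7), Pow(Mul(2, q), -1)) = Mul(Rational(-1, 7), Mul(Rational(1, 2), Pow(q, -1))) = Mul(Rational(-1, 14), Pow(q, -1)))
Function('f')(u) = Mul(Rational(-1, 14), Pow(Add(-7, Mul(-1, u), Mul(2, Pow(u, 2))), -1))
Add(Mul(26, Function('f')(-4)), 15) = Add(Mul(26, Mul(Rational(1, 14), Pow(Add(7, -4, Mul(-2, Pow(-4, 2))), -1))), 15) = Add(Mul(26, Mul(Rational(1, 14), Pow(Add(7, -4, Mul(-2, 16)), -1))), 15) = Add(Mul(26, Mul(Rational(1, 14), Pow(Add(7, -4, -32), -1))), 15) = Add(Mul(26, Mul(Rational(1, 14), Pow(-29, -1))), 15) = Add(Mul(26, Mul(Rational(1, 14), Rational(-1, 29))), 15) = Add(Mul(26, Rational(-1, 406)), 15) = Add(Rational(-13, 203), 15) = Rational(3032, 203)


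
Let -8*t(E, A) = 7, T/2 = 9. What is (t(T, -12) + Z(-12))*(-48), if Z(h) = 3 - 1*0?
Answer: -102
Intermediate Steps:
T = 18 (T = 2*9 = 18)
t(E, A) = -7/8 (t(E, A) = -⅛*7 = -7/8)
Z(h) = 3 (Z(h) = 3 + 0 = 3)
(t(T, -12) + Z(-12))*(-48) = (-7/8 + 3)*(-48) = (17/8)*(-48) = -102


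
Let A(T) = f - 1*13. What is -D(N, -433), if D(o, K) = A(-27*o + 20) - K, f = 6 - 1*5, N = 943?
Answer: -421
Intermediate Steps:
f = 1 (f = 6 - 5 = 1)
A(T) = -12 (A(T) = 1 - 1*13 = 1 - 13 = -12)
D(o, K) = -12 - K
-D(N, -433) = -(-12 - 1*(-433)) = -(-12 + 433) = -1*421 = -421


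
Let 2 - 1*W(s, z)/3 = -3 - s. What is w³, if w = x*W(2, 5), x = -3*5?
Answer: -31255875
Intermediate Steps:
W(s, z) = 15 + 3*s (W(s, z) = 6 - 3*(-3 - s) = 6 + (9 + 3*s) = 15 + 3*s)
x = -15
w = -315 (w = -15*(15 + 3*2) = -15*(15 + 6) = -15*21 = -315)
w³ = (-315)³ = -31255875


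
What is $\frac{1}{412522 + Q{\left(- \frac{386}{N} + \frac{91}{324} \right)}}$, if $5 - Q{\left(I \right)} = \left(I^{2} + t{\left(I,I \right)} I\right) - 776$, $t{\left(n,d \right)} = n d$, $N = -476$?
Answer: $\frac{57316005383616}{23688734060377788373} \approx 2.4195 \cdot 10^{-6}$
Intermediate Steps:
$t{\left(n,d \right)} = d n$
$Q{\left(I \right)} = 781 - I^{2} - I^{3}$ ($Q{\left(I \right)} = 5 - \left(\left(I^{2} + I I I\right) - 776\right) = 5 - \left(\left(I^{2} + I^{2} I\right) - 776\right) = 5 - \left(\left(I^{2} + I^{3}\right) - 776\right) = 5 - \left(-776 + I^{2} + I^{3}\right) = 781 - I^{2} - I^{3}$)
$\frac{1}{412522 + Q{\left(- \frac{386}{N} + \frac{91}{324} \right)}} = \frac{1}{412522 - \left(-781 + \left(- \frac{386}{-476} + \frac{91}{324}\right)^{2} + \left(- \frac{386}{-476} + \frac{91}{324}\right)^{3}\right)} = \frac{1}{412522 - \left(-781 + \left(\left(-386\right) \left(- \frac{1}{476}\right) + 91 \cdot \frac{1}{324}\right)^{2} + \left(\left(-386\right) \left(- \frac{1}{476}\right) + 91 \cdot \frac{1}{324}\right)^{3}\right)} = \frac{1}{412522 - \left(-781 + \left(\frac{193}{238} + \frac{91}{324}\right)^{2} + \left(\frac{193}{238} + \frac{91}{324}\right)^{3}\right)} = \frac{1}{412522 - - \frac{44620887517748821}{57316005383616}} = \frac{1}{412522 + \frac{44620887517748821}{57316005383616}} = \frac{1}{\frac{23688734060377788373}{57316005383616}} = \frac{57316005383616}{23688734060377788373}$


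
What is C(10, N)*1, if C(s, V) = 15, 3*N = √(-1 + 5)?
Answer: 15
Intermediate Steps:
N = ⅔ (N = √(-1 + 5)/3 = √4/3 = (⅓)*2 = ⅔ ≈ 0.66667)
C(10, N)*1 = 15*1 = 15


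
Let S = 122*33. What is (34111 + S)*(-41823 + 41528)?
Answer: -11250415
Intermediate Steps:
S = 4026
(34111 + S)*(-41823 + 41528) = (34111 + 4026)*(-41823 + 41528) = 38137*(-295) = -11250415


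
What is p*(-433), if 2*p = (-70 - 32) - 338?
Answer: 95260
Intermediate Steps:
p = -220 (p = ((-70 - 32) - 338)/2 = (-102 - 338)/2 = (½)*(-440) = -220)
p*(-433) = -220*(-433) = 95260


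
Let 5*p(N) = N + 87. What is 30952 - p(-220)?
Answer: 154893/5 ≈ 30979.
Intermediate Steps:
p(N) = 87/5 + N/5 (p(N) = (N + 87)/5 = (87 + N)/5 = 87/5 + N/5)
30952 - p(-220) = 30952 - (87/5 + (1/5)*(-220)) = 30952 - (87/5 - 44) = 30952 - 1*(-133/5) = 30952 + 133/5 = 154893/5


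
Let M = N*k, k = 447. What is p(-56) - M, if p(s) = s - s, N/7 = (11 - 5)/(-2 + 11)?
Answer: -2086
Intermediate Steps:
N = 14/3 (N = 7*((11 - 5)/(-2 + 11)) = 7*(6/9) = 7*(6*(1/9)) = 7*(2/3) = 14/3 ≈ 4.6667)
p(s) = 0
M = 2086 (M = (14/3)*447 = 2086)
p(-56) - M = 0 - 1*2086 = 0 - 2086 = -2086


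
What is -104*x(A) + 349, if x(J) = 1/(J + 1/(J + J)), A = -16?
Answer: 182365/513 ≈ 355.49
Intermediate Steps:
x(J) = 1/(J + 1/(2*J))
-104*x(A) + 349 = -208*(-16)/(1 + 2*(-16)**2) + 349 = -208*(-16)/(1 + 2*256) + 349 = -208*(-16)/(1 + 512) + 349 = -208*(-16)/513 + 349 = -104*(-32/513) + 349 = 3328/513 + 349 = 182365/513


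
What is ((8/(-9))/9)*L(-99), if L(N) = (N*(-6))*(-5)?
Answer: 880/3 ≈ 293.33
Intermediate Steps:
L(N) = 30*N (L(N) = -6*N*(-5) = 30*N)
((8/(-9))/9)*L(-99) = ((8/(-9))/9)*(30*(-99)) = ((8*(-⅑))*(⅑))*(-2970) = -8/9*⅑*(-2970) = -8/81*(-2970) = 880/3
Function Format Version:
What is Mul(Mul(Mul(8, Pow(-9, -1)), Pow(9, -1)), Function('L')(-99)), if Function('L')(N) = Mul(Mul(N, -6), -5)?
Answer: Rational(880, 3) ≈ 293.33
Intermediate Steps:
Function('L')(N) = Mul(30, N) (Function('L')(N) = Mul(Mul(-6, N), -5) = Mul(30, N))
Mul(Mul(Mul(8, Pow(-9, -1)), Pow(9, -1)), Function('L')(-99)) = Mul(Mul(Mul(8, Pow(-9, -1)), Pow(9, -1)), Mul(30, -99)) = Mul(Mul(Mul(8, Rational(-1, 9)), Rational(1, 9)), -2970) = Mul(Mul(Rational(-8, 9), Rational(1, 9)), -2970) = Mul(Rational(-8, 81), -2970) = Rational(880, 3)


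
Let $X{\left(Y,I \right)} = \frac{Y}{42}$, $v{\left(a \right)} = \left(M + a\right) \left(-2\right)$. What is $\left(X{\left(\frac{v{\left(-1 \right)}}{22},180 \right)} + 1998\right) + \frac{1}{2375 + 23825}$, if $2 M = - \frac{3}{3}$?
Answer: $\frac{4030771827}{2017400} \approx 1998.0$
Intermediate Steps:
$M = - \frac{1}{2}$ ($M = \frac{\left(-3\right) \frac{1}{3}}{2} = \frac{1}{2} \left(-1\right) = - \frac{1}{2} \approx -0.5$)
$v{\left(a \right)} = 1 - 2 a$ ($v{\left(a \right)} = \left(- \frac{1}{2} + a\right) \left(-2\right) = 1 - 2 a$)
$X{\left(Y,I \right)} = \frac{Y}{42}$ ($X{\left(Y,I \right)} = Y \frac{1}{42} = \frac{Y}{42}$)
$\left(X{\left(\frac{v{\left(-1 \right)}}{22},180 \right)} + 1998\right) + \frac{1}{2375 + 23825} = \left(\frac{\left(1 - -2\right) \frac{1}{22}}{42} + 1998\right) + \frac{1}{2375 + 23825} = \left(\frac{\left(1 + 2\right) \frac{1}{22}}{42} + 1998\right) + \frac{1}{26200} = \left(\frac{3 \cdot \frac{1}{22}}{42} + 1998\right) + \frac{1}{26200} = \left(\frac{1}{42} \cdot \frac{3}{22} + 1998\right) + \frac{1}{26200} = \left(\frac{1}{308} + 1998\right) + \frac{1}{26200} = \frac{615385}{308} + \frac{1}{26200} = \frac{4030771827}{2017400}$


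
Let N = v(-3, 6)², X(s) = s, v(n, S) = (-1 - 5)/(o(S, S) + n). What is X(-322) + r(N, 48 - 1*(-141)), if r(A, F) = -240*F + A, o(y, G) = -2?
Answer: -1142014/25 ≈ -45681.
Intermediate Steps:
v(n, S) = -6/(-2 + n) (v(n, S) = (-1 - 5)/(-2 + n) = -6/(-2 + n))
N = 36/25 (N = (-6/(-2 - 3))² = (-6/(-5))² = (-6*(-⅕))² = (6/5)² = 36/25 ≈ 1.4400)
r(A, F) = A - 240*F
X(-322) + r(N, 48 - 1*(-141)) = -322 + (36/25 - 240*(48 - 1*(-141))) = -322 + (36/25 - 240*(48 + 141)) = -322 + (36/25 - 240*189) = -322 + (36/25 - 45360) = -322 - 1133964/25 = -1142014/25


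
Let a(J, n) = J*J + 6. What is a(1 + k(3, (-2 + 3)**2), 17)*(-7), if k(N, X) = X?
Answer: -70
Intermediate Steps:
a(J, n) = 6 + J**2 (a(J, n) = J**2 + 6 = 6 + J**2)
a(1 + k(3, (-2 + 3)**2), 17)*(-7) = (6 + (1 + (-2 + 3)**2)**2)*(-7) = (6 + (1 + 1**2)**2)*(-7) = (6 + (1 + 1)**2)*(-7) = (6 + 2**2)*(-7) = (6 + 4)*(-7) = 10*(-7) = -70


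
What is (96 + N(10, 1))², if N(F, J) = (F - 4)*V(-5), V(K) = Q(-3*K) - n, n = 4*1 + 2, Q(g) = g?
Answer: 22500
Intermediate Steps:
n = 6 (n = 4 + 2 = 6)
V(K) = -6 - 3*K (V(K) = -3*K - 1*6 = -3*K - 6 = -6 - 3*K)
N(F, J) = -36 + 9*F (N(F, J) = (F - 4)*(-6 - 3*(-5)) = (-4 + F)*(-6 + 15) = (-4 + F)*9 = -36 + 9*F)
(96 + N(10, 1))² = (96 + (-36 + 9*10))² = (96 + (-36 + 90))² = (96 + 54)² = 150² = 22500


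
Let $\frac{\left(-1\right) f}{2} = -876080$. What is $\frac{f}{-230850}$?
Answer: $- \frac{175216}{23085} \approx -7.59$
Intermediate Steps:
$f = 1752160$ ($f = \left(-2\right) \left(-876080\right) = 1752160$)
$\frac{f}{-230850} = \frac{1752160}{-230850} = 1752160 \left(- \frac{1}{230850}\right) = - \frac{175216}{23085}$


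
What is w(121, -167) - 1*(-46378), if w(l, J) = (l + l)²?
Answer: 104942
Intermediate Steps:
w(l, J) = 4*l² (w(l, J) = (2*l)² = 4*l²)
w(121, -167) - 1*(-46378) = 4*121² - 1*(-46378) = 4*14641 + 46378 = 58564 + 46378 = 104942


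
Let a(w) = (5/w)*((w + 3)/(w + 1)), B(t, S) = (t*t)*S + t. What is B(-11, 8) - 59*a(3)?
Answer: 1619/2 ≈ 809.50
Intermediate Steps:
B(t, S) = t + S*t² (B(t, S) = t²*S + t = S*t² + t = t + S*t²)
a(w) = 5*(3 + w)/(w*(1 + w)) (a(w) = (5/w)*((3 + w)/(1 + w)) = 5*(3 + w)/(w*(1 + w)))
B(-11, 8) - 59*a(3) = -11*(1 + 8*(-11)) - 295*(3 + 3)/(3*(1 + 3)) = -11*(1 - 88) - 295*6/(3*4) = -11*(-87) - 295*6/(3*4) = 957 - 59*5/2 = 957 - 295/2 = 1619/2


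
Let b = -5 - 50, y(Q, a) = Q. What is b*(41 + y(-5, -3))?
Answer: -1980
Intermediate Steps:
b = -55
b*(41 + y(-5, -3)) = -55*(41 - 5) = -55*36 = -1980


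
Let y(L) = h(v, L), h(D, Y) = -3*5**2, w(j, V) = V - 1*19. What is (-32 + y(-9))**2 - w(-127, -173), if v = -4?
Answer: 11641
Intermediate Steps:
w(j, V) = -19 + V (w(j, V) = V - 19 = -19 + V)
h(D, Y) = -75 (h(D, Y) = -3*25 = -75)
y(L) = -75
(-32 + y(-9))**2 - w(-127, -173) = (-32 - 75)**2 - (-19 - 173) = (-107)**2 - 1*(-192) = 11449 + 192 = 11641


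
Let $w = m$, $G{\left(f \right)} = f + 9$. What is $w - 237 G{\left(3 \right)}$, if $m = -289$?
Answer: $-3133$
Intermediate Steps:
$G{\left(f \right)} = 9 + f$
$w = -289$
$w - 237 G{\left(3 \right)} = -289 - 237 \left(9 + 3\right) = -289 - 2844 = -3133$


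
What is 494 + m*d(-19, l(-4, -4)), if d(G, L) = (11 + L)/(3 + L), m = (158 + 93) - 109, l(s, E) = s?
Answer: -500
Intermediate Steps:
m = 142 (m = 251 - 109 = 142)
d(G, L) = (11 + L)/(3 + L)
494 + m*d(-19, l(-4, -4)) = 494 + 142*((11 - 4)/(3 - 4)) = 494 + 142*(7/(-1)) = 494 + 142*(-1*7) = 494 + 142*(-7) = 494 - 994 = -500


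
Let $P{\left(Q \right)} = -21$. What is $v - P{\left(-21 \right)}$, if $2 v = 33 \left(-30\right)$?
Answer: $-474$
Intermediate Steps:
$v = -495$ ($v = \frac{33 \left(-30\right)}{2} = \frac{1}{2} \left(-990\right) = -495$)
$v - P{\left(-21 \right)} = -495 - -21 = -495 + 21 = -474$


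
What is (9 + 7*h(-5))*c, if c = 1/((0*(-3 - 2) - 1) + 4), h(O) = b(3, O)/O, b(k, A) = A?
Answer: 16/3 ≈ 5.3333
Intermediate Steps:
h(O) = 1 (h(O) = O/O = 1)
c = ⅓ (c = 1/((0*(-5) - 1) + 4) = 1/((0 - 1) + 4) = 1/(-1 + 4) = 1/3 = ⅓ ≈ 0.33333)
(9 + 7*h(-5))*c = (9 + 7*1)*(⅓) = (9 + 7)*(⅓) = 16*(⅓) = 16/3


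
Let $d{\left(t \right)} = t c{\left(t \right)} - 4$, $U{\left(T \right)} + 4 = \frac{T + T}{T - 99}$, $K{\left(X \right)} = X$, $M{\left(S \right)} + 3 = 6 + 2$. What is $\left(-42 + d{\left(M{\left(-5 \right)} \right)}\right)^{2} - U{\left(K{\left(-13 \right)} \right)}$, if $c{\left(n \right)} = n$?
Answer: $\frac{24907}{56} \approx 444.77$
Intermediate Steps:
$M{\left(S \right)} = 5$ ($M{\left(S \right)} = -3 + \left(6 + 2\right) = -3 + 8 = 5$)
$U{\left(T \right)} = -4 + \frac{2 T}{-99 + T}$ ($U{\left(T \right)} = -4 + \frac{T + T}{T - 99} = -4 + \frac{2 T}{-99 + T}$)
$d{\left(t \right)} = -4 + t^{2}$ ($d{\left(t \right)} = t t - 4 = t^{2} - 4 = -4 + t^{2}$)
$\left(-42 + d{\left(M{\left(-5 \right)} \right)}\right)^{2} - U{\left(K{\left(-13 \right)} \right)} = \left(-42 - \left(4 - 5^{2}\right)\right)^{2} - \frac{2 \left(198 - -13\right)}{-99 - 13} = \left(-42 + \left(-4 + 25\right)\right)^{2} - \frac{2 \left(198 + 13\right)}{-112} = \left(-42 + 21\right)^{2} - 2 \left(- \frac{1}{112}\right) 211 = \left(-21\right)^{2} - - \frac{211}{56} = 441 + \frac{211}{56} = \frac{24907}{56}$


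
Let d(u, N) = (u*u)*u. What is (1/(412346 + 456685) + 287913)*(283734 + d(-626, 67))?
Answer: -61307970755966039168/869031 ≈ -7.0548e+13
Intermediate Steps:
d(u, N) = u³ (d(u, N) = u²*u = u³)
(1/(412346 + 456685) + 287913)*(283734 + d(-626, 67)) = (1/(412346 + 456685) + 287913)*(283734 + (-626)³) = (1/869031 + 287913)*(283734 - 245314376) = (1/869031 + 287913)*(-245030642) = (250205322304/869031)*(-245030642) = -61307970755966039168/869031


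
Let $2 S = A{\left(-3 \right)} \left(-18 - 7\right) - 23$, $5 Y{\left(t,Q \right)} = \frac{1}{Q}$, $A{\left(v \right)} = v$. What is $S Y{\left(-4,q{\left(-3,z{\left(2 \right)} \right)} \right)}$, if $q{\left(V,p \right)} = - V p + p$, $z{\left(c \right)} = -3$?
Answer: $- \frac{13}{30} \approx -0.43333$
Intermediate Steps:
$q{\left(V,p \right)} = p - V p$ ($q{\left(V,p \right)} = - V p + p = p - V p$)
$Y{\left(t,Q \right)} = \frac{1}{5 Q}$
$S = 26$ ($S = \frac{- 3 \left(-18 - 7\right) - 23}{2} = \frac{\left(-3\right) \left(-25\right) - 23}{2} = \frac{75 - 23}{2} = \frac{1}{2} \cdot 52 = 26$)
$S Y{\left(-4,q{\left(-3,z{\left(2 \right)} \right)} \right)} = 26 \frac{1}{5 \left(- 3 \left(1 - -3\right)\right)} = 26 \frac{1}{5 \left(- 3 \left(1 + 3\right)\right)} = 26 \frac{1}{5 \left(\left(-3\right) 4\right)} = 26 \frac{1}{5 \left(-12\right)} = 26 \cdot \frac{1}{5} \left(- \frac{1}{12}\right) = 26 \left(- \frac{1}{60}\right) = - \frac{13}{30}$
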